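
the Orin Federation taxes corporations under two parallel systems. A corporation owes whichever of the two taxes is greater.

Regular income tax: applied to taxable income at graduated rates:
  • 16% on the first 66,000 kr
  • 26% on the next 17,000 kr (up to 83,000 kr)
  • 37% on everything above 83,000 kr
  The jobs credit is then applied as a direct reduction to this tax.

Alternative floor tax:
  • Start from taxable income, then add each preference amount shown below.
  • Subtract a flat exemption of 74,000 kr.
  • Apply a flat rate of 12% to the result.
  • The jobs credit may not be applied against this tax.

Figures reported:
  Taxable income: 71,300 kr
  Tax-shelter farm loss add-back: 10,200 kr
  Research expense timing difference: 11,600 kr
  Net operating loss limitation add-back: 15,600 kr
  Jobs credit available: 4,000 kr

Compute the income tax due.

Regular income tax:
  66,000 kr × 16% = 10,560 kr
  5,300 kr × 26% = 1,378 kr
  → 11,938 kr
  Less jobs credit 4,000 kr → 7,938 kr

Alternative floor tax:
  Adjusted income: 71,300 kr + 10,200 kr + 11,600 kr + 15,600 kr = 108,700 kr
  Less exemption 74,000 kr → base 34,700 kr
  34,700 kr × 12% = 4,164 kr

7,938 kr > 4,164 kr, so the regular income tax governs.

7,938 kr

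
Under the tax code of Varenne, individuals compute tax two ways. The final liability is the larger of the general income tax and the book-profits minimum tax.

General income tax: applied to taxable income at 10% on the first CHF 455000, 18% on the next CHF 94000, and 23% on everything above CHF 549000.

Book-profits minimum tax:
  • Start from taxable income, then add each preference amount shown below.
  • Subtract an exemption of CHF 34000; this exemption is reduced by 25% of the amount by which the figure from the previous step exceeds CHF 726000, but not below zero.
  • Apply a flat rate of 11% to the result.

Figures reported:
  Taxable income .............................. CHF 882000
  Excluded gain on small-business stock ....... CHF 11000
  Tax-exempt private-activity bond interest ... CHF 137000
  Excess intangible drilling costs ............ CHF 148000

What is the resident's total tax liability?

General income tax:
  CHF 455000 × 10% = CHF 45500
  CHF 94000 × 18% = CHF 16920
  CHF 333000 × 23% = CHF 76590
  → CHF 139010

Book-profits minimum tax:
  Adjusted income: CHF 882000 + CHF 11000 + CHF 137000 + CHF 148000 = CHF 1178000
  Exemption: 25% × (CHF 1178000 − CHF 726000) = CHF 113000 ≥ CHF 34000, so the exemption is fully phased out
  Base: CHF 1178000 − CHF 0 = CHF 1178000
  CHF 1178000 × 11% = CHF 129580

CHF 139010 > CHF 129580, so the general income tax governs.

CHF 139010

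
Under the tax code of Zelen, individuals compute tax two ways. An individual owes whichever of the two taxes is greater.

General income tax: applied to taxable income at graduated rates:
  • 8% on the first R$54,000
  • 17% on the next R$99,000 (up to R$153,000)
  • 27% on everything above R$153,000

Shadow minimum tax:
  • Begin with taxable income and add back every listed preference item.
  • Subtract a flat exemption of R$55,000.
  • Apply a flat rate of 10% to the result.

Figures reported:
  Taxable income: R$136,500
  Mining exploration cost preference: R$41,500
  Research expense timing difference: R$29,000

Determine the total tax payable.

R$18,345

Shadow minimum tax:
  Adjusted income: R$136,500 + R$41,500 + R$29,000 = R$207,000
  Less exemption R$55,000 → base R$152,000
  R$152,000 × 10% = R$15,200

General income tax:
  R$54,000 × 8% = R$4,320
  R$82,500 × 17% = R$14,025
  → R$18,345

R$18,345 > R$15,200, so the general income tax governs.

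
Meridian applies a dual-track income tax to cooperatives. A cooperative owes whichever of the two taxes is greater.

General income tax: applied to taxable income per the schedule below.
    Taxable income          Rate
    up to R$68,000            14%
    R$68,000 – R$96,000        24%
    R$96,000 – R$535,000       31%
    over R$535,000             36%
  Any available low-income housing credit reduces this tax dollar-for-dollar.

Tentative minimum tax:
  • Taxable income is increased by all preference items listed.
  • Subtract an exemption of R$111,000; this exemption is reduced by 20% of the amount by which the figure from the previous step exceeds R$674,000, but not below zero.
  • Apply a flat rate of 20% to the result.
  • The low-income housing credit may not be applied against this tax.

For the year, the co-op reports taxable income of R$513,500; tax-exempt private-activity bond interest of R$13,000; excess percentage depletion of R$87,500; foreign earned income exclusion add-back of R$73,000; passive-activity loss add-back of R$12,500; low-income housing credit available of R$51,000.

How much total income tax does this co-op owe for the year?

Tentative minimum tax:
  Adjusted income: R$513,500 + R$13,000 + R$87,500 + R$73,000 + R$12,500 = R$699,500
  Exemption: R$111,000 − 20% × (R$699,500 − R$674,000) = R$111,000 − R$5,100 = R$105,900
  Base: R$699,500 − R$105,900 = R$593,600
  R$593,600 × 20% = R$118,720

General income tax:
  R$68,000 × 14% = R$9,520
  R$28,000 × 24% = R$6,720
  R$417,500 × 31% = R$129,425
  → R$145,665
  Less low-income housing credit R$51,000 → R$94,665

R$118,720 > R$94,665, so the tentative minimum tax is the binding amount.

R$118,720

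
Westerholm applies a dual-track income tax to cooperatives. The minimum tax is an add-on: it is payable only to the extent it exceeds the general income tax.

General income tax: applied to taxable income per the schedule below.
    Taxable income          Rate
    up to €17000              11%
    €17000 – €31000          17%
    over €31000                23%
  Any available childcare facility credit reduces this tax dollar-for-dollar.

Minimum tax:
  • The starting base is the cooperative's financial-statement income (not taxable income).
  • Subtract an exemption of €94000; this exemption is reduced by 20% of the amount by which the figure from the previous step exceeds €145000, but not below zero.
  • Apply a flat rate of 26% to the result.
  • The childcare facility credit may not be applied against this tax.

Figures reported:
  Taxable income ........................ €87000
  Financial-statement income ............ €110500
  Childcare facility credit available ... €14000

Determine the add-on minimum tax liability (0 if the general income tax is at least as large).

€1160

General income tax:
  €17000 × 11% = €1870
  €14000 × 17% = €2380
  €56000 × 23% = €12880
  → €17130
  Less childcare facility credit €14000 → €3130

Minimum tax:
  Base (financial-statement income): €110500
  Exemption: €110500 ≤ €145000, so full €94000 applies
  Base: €110500 − €94000 = €16500
  €16500 × 26% = €4290

Excess of minimum tax over general income tax: €4290 − €3130 = €1160.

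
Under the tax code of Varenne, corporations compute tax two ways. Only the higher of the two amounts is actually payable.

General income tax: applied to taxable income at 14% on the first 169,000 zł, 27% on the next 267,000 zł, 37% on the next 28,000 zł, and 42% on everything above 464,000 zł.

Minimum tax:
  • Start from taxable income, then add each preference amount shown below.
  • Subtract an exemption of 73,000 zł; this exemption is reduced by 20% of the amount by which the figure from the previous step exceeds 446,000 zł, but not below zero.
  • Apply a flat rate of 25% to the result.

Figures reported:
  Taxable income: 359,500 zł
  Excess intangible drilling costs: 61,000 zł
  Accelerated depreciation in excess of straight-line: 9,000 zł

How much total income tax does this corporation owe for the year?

Minimum tax:
  Adjusted income: 359,500 zł + 61,000 zł + 9,000 zł = 429,500 zł
  Exemption: 429,500 zł ≤ 446,000 zł, so full 73,000 zł applies
  Base: 429,500 zł − 73,000 zł = 356,500 zł
  356,500 zł × 25% = 89,125 zł

General income tax:
  169,000 zł × 14% = 23,660 zł
  190,500 zł × 27% = 51,435 zł
  → 75,095 zł

89,125 zł > 75,095 zł, so the minimum tax is the binding amount.

89,125 zł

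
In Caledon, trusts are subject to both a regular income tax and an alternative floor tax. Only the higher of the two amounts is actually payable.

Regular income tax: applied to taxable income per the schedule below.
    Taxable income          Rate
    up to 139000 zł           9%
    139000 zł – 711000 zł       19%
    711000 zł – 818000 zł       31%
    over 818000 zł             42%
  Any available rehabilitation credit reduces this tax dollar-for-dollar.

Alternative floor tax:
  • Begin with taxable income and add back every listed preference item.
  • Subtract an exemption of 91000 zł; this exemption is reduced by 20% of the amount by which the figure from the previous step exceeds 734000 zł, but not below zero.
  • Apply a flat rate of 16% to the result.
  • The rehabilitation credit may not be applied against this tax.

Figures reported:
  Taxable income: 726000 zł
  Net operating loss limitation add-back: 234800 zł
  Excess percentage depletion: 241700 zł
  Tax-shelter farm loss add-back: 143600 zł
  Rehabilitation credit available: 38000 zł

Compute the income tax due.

215376 zł

Regular income tax:
  139000 zł × 9% = 12510 zł
  572000 zł × 19% = 108680 zł
  15000 zł × 31% = 4650 zł
  → 125840 zł
  Less rehabilitation credit 38000 zł → 87840 zł

Alternative floor tax:
  Adjusted income: 726000 zł + 234800 zł + 241700 zł + 143600 zł = 1346100 zł
  Exemption: 20% × (1346100 zł − 734000 zł) = 122420 zł ≥ 91000 zł, so the exemption is fully phased out
  Base: 1346100 zł − 0 zł = 1346100 zł
  1346100 zł × 16% = 215376 zł

215376 zł > 87840 zł, so the alternative floor tax is the binding amount.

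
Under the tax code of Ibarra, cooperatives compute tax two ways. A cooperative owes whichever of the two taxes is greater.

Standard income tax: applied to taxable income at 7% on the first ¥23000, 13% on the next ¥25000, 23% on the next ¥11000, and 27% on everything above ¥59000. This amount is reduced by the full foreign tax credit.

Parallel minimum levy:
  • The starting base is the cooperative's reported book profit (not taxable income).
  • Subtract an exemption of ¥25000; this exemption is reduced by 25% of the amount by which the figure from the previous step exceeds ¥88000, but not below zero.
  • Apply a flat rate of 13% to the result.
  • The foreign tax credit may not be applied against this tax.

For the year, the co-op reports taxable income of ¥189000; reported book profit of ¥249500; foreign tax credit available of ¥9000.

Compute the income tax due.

¥33490

Standard income tax:
  ¥23000 × 7% = ¥1610
  ¥25000 × 13% = ¥3250
  ¥11000 × 23% = ¥2530
  ¥130000 × 27% = ¥35100
  → ¥42490
  Less foreign tax credit ¥9000 → ¥33490

Parallel minimum levy:
  Base (reported book profit): ¥249500
  Exemption: 25% × (¥249500 − ¥88000) = ¥40375 ≥ ¥25000, so the exemption is fully phased out
  Base: ¥249500 − ¥0 = ¥249500
  ¥249500 × 13% = ¥32435

¥33490 > ¥32435, so the standard income tax governs.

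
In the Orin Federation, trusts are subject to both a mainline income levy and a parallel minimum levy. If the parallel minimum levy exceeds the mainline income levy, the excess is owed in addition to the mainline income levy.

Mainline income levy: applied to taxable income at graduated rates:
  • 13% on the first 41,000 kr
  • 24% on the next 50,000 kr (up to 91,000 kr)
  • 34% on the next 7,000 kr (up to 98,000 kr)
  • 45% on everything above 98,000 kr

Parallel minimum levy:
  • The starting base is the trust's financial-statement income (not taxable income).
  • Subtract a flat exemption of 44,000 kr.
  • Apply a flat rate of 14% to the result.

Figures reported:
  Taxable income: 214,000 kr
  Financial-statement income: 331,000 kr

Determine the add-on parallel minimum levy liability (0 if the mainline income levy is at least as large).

0 kr

Parallel minimum levy:
  Base (financial-statement income): 331,000 kr
  Less exemption 44,000 kr → base 287,000 kr
  287,000 kr × 14% = 40,180 kr

Mainline income levy:
  41,000 kr × 13% = 5,330 kr
  50,000 kr × 24% = 12,000 kr
  7,000 kr × 34% = 2,380 kr
  116,000 kr × 45% = 52,200 kr
  → 71,910 kr

40,180 kr ≤ 71,910 kr, so no add-on is due.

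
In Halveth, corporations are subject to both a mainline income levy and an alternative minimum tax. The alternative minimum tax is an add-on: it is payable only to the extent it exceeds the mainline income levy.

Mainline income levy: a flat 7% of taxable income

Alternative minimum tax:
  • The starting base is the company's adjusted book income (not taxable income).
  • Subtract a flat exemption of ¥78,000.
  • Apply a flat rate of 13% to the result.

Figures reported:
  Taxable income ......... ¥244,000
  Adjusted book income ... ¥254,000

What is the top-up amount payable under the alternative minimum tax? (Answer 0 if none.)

Alternative minimum tax:
  Base (adjusted book income): ¥254,000
  Less exemption ¥78,000 → base ¥176,000
  ¥176,000 × 13% = ¥22,880

Mainline income levy:
  ¥244,000 × 7% = ¥17,080

Excess of alternative minimum tax over mainline income levy: ¥22,880 − ¥17,080 = ¥5,800.

¥5,800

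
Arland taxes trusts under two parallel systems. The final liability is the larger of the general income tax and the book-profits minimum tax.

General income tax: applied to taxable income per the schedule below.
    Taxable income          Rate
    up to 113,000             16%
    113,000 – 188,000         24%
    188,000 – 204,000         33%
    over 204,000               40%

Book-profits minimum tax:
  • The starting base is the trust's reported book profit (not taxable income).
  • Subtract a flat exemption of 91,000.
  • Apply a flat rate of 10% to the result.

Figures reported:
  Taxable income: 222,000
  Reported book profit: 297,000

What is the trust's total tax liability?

General income tax:
  113,000 × 16% = 18,080
  75,000 × 24% = 18,000
  16,000 × 33% = 5,280
  18,000 × 40% = 7,200
  → 48,560

Book-profits minimum tax:
  Base (reported book profit): 297,000
  Less exemption 91,000 → base 206,000
  206,000 × 10% = 20,600

48,560 > 20,600, so the general income tax governs.

48,560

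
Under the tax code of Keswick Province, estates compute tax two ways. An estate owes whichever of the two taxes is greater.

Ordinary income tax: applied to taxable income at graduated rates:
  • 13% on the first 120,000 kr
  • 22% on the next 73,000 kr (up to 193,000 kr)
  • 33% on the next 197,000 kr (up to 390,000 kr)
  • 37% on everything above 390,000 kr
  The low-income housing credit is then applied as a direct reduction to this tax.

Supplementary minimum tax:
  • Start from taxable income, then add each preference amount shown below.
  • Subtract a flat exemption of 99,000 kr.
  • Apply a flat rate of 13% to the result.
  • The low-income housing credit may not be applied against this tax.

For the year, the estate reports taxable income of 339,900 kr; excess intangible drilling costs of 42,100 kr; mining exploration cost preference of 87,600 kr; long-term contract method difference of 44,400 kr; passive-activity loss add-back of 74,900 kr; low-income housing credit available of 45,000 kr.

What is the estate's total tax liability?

Supplementary minimum tax:
  Adjusted income: 339,900 kr + 42,100 kr + 87,600 kr + 44,400 kr + 74,900 kr = 588,900 kr
  Less exemption 99,000 kr → base 489,900 kr
  489,900 kr × 13% = 63,687 kr

Ordinary income tax:
  120,000 kr × 13% = 15,600 kr
  73,000 kr × 22% = 16,060 kr
  146,900 kr × 33% = 48,477 kr
  → 80,137 kr
  Less low-income housing credit 45,000 kr → 35,137 kr

63,687 kr > 35,137 kr, so the supplementary minimum tax is the binding amount.

63,687 kr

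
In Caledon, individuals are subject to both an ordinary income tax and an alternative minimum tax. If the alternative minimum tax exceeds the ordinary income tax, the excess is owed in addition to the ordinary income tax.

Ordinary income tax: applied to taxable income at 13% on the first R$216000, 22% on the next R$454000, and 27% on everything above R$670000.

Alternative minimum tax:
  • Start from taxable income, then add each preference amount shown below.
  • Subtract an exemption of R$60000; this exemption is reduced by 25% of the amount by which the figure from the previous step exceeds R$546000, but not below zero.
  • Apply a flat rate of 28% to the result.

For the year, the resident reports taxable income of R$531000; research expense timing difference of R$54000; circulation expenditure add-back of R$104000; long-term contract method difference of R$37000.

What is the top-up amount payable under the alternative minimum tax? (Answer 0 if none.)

Alternative minimum tax:
  Adjusted income: R$531000 + R$54000 + R$104000 + R$37000 = R$726000
  Exemption: R$60000 − 25% × (R$726000 − R$546000) = R$60000 − R$45000 = R$15000
  Base: R$726000 − R$15000 = R$711000
  R$711000 × 28% = R$199080

Ordinary income tax:
  R$216000 × 13% = R$28080
  R$315000 × 22% = R$69300
  → R$97380

Excess of alternative minimum tax over ordinary income tax: R$199080 − R$97380 = R$101700.

R$101700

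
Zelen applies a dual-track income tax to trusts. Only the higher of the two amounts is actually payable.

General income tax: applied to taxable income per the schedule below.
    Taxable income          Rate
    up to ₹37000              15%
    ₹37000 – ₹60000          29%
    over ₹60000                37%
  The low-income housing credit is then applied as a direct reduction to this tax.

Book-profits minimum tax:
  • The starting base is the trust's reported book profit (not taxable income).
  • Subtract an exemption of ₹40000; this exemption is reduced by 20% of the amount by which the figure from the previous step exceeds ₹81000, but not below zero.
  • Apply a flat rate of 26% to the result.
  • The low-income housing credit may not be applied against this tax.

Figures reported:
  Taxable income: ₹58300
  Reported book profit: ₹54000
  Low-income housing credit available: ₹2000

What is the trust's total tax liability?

General income tax:
  ₹37000 × 15% = ₹5550
  ₹21300 × 29% = ₹6177
  → ₹11727
  Less low-income housing credit ₹2000 → ₹9727

Book-profits minimum tax:
  Base (reported book profit): ₹54000
  Exemption: ₹54000 ≤ ₹81000, so full ₹40000 applies
  Base: ₹54000 − ₹40000 = ₹14000
  ₹14000 × 26% = ₹3640

₹9727 > ₹3640, so the general income tax governs.

₹9727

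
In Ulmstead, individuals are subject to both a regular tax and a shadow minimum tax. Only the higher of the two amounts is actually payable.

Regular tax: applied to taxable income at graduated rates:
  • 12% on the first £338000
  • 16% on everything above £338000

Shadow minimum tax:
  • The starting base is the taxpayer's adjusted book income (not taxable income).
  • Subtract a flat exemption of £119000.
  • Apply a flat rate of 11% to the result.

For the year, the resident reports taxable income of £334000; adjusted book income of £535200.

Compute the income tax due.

Regular tax:
  £334000 × 12% = £40080

Shadow minimum tax:
  Base (adjusted book income): £535200
  Less exemption £119000 → base £416200
  £416200 × 11% = £45782

£45782 > £40080, so the shadow minimum tax is the binding amount.

£45782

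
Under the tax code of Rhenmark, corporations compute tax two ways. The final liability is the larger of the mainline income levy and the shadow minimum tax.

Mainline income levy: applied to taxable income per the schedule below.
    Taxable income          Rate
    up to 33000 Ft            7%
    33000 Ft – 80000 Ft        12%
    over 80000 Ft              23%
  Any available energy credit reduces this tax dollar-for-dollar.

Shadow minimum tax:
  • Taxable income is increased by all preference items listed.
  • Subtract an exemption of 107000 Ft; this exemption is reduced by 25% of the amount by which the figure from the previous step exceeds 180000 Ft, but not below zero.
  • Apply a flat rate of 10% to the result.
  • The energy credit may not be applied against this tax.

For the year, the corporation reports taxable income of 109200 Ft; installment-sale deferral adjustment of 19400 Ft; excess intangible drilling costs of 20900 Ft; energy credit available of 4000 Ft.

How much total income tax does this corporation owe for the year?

Shadow minimum tax:
  Adjusted income: 109200 Ft + 19400 Ft + 20900 Ft = 149500 Ft
  Exemption: 149500 Ft ≤ 180000 Ft, so full 107000 Ft applies
  Base: 149500 Ft − 107000 Ft = 42500 Ft
  42500 Ft × 10% = 4250 Ft

Mainline income levy:
  33000 Ft × 7% = 2310 Ft
  47000 Ft × 12% = 5640 Ft
  29200 Ft × 23% = 6716 Ft
  → 14666 Ft
  Less energy credit 4000 Ft → 10666 Ft

10666 Ft > 4250 Ft, so the mainline income levy governs.

10666 Ft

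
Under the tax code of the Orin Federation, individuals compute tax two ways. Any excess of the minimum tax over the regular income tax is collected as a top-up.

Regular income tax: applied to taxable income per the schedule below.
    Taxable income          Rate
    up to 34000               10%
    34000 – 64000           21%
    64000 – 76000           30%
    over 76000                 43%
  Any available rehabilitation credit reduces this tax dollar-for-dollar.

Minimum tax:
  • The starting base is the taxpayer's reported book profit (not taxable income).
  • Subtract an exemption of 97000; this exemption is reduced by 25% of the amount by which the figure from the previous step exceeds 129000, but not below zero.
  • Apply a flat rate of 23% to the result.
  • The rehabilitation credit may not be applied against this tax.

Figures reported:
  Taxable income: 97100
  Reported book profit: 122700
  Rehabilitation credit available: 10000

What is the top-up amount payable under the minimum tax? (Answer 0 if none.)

0

Minimum tax:
  Base (reported book profit): 122700
  Exemption: 122700 ≤ 129000, so full 97000 applies
  Base: 122700 − 97000 = 25700
  25700 × 23% = 5911

Regular income tax:
  34000 × 10% = 3400
  30000 × 21% = 6300
  12000 × 30% = 3600
  21100 × 43% = 9073
  → 22373
  Less rehabilitation credit 10000 → 12373

5911 ≤ 12373, so no add-on is due.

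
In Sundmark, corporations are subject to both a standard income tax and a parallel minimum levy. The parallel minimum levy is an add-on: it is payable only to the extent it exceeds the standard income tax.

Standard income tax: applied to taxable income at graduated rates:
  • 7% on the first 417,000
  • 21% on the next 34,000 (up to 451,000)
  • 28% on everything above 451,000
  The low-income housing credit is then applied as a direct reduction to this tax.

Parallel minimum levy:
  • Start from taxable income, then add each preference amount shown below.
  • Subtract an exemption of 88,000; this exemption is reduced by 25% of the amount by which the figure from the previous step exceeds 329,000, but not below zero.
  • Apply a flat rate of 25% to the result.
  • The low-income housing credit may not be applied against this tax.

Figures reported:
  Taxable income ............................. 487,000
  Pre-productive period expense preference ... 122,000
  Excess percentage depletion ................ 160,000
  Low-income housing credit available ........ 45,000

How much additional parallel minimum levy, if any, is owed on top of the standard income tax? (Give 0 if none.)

Standard income tax:
  417,000 × 7% = 29,190
  34,000 × 21% = 7,140
  36,000 × 28% = 10,080
  → 46,410
  Less low-income housing credit 45,000 → 1,410

Parallel minimum levy:
  Adjusted income: 487,000 + 122,000 + 160,000 = 769,000
  Exemption: 25% × (769,000 − 329,000) = 110,000 ≥ 88,000, so the exemption is fully phased out
  Base: 769,000 − 0 = 769,000
  769,000 × 25% = 192,250

Excess of parallel minimum levy over standard income tax: 192,250 − 1,410 = 190,840.

190,840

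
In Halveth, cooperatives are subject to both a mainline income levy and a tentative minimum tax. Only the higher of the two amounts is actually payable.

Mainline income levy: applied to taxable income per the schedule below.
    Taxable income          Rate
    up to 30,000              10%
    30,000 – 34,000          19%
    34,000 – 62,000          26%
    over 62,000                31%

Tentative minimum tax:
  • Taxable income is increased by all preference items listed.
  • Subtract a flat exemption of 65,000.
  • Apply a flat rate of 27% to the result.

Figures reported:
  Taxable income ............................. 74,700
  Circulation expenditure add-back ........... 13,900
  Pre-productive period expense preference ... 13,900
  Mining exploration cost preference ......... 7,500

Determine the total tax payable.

14,977

Tentative minimum tax:
  Adjusted income: 74,700 + 13,900 + 13,900 + 7,500 = 110,000
  Less exemption 65,000 → base 45,000
  45,000 × 27% = 12,150

Mainline income levy:
  30,000 × 10% = 3,000
  4,000 × 19% = 760
  28,000 × 26% = 7,280
  12,700 × 31% = 3,937
  → 14,977

14,977 > 12,150, so the mainline income levy governs.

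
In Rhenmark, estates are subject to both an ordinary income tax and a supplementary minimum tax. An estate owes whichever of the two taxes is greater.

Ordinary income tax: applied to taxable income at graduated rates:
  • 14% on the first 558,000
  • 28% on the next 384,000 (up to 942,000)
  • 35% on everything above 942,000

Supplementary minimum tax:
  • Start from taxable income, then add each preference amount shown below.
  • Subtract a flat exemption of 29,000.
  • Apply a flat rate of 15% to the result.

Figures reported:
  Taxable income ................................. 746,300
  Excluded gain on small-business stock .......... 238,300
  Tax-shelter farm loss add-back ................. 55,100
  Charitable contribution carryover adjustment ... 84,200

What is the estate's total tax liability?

164,235

Ordinary income tax:
  558,000 × 14% = 78,120
  188,300 × 28% = 52,724
  → 130,844

Supplementary minimum tax:
  Adjusted income: 746,300 + 238,300 + 55,100 + 84,200 = 1,123,900
  Less exemption 29,000 → base 1,094,900
  1,094,900 × 15% = 164,235

164,235 > 130,844, so the supplementary minimum tax is the binding amount.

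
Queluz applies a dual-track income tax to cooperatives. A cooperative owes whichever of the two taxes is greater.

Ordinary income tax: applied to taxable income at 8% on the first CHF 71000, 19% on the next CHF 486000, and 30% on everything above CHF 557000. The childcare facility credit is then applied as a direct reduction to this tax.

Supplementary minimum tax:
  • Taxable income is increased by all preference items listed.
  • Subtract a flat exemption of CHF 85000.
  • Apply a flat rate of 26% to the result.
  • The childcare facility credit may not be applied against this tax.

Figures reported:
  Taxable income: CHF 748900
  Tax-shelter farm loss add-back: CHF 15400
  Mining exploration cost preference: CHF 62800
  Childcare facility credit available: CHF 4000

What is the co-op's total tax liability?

CHF 192946

Supplementary minimum tax:
  Adjusted income: CHF 748900 + CHF 15400 + CHF 62800 = CHF 827100
  Less exemption CHF 85000 → base CHF 742100
  CHF 742100 × 26% = CHF 192946

Ordinary income tax:
  CHF 71000 × 8% = CHF 5680
  CHF 486000 × 19% = CHF 92340
  CHF 191900 × 30% = CHF 57570
  → CHF 155590
  Less childcare facility credit CHF 4000 → CHF 151590

CHF 192946 > CHF 151590, so the supplementary minimum tax is the binding amount.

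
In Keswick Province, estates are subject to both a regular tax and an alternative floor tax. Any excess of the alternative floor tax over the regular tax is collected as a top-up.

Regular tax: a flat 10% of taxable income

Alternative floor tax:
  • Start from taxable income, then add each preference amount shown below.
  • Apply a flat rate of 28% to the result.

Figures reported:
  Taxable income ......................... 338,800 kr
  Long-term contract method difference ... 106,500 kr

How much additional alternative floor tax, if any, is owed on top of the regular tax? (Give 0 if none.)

Alternative floor tax:
  Adjusted income: 338,800 kr + 106,500 kr = 445,300 kr
  445,300 kr × 28% = 124,684 kr

Regular tax:
  338,800 kr × 10% = 33,880 kr

Excess of alternative floor tax over regular tax: 124,684 kr − 33,880 kr = 90,804 kr.

90,804 kr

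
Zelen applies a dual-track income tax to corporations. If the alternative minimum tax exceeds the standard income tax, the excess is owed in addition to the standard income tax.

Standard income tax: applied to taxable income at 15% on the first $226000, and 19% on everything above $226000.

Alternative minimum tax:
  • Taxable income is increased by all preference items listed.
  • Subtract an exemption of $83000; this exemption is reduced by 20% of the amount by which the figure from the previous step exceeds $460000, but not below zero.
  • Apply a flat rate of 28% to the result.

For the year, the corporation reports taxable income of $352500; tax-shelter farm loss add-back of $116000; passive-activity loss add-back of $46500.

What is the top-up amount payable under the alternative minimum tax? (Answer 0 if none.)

$66105

Standard income tax:
  $226000 × 15% = $33900
  $126500 × 19% = $24035
  → $57935

Alternative minimum tax:
  Adjusted income: $352500 + $116000 + $46500 = $515000
  Exemption: $83000 − 20% × ($515000 − $460000) = $83000 − $11000 = $72000
  Base: $515000 − $72000 = $443000
  $443000 × 28% = $124040

Excess of alternative minimum tax over standard income tax: $124040 − $57935 = $66105.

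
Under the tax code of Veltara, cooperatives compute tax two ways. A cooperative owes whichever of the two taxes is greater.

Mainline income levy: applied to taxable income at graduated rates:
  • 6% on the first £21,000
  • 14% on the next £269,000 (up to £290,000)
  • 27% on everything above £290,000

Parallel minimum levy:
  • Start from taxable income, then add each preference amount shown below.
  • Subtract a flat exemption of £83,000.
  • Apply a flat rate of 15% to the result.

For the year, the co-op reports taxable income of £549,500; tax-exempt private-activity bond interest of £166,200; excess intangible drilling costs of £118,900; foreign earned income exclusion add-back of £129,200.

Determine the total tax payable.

Parallel minimum levy:
  Adjusted income: £549,500 + £166,200 + £118,900 + £129,200 = £963,800
  Less exemption £83,000 → base £880,800
  £880,800 × 15% = £132,120

Mainline income levy:
  £21,000 × 6% = £1,260
  £269,000 × 14% = £37,660
  £259,500 × 27% = £70,065
  → £108,985

£132,120 > £108,985, so the parallel minimum levy is the binding amount.

£132,120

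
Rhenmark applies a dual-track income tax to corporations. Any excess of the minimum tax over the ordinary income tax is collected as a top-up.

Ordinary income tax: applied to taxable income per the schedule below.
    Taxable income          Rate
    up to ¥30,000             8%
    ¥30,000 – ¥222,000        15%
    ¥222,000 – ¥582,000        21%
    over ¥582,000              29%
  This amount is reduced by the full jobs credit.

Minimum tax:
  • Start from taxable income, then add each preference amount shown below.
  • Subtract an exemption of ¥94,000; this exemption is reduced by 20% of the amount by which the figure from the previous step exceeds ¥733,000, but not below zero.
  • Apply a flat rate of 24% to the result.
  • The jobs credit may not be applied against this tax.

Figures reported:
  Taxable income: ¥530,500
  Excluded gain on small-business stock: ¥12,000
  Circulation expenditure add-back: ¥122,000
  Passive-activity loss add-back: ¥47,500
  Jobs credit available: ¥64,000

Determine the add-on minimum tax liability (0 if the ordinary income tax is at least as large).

Minimum tax:
  Adjusted income: ¥530,500 + ¥12,000 + ¥122,000 + ¥47,500 = ¥712,000
  Exemption: ¥712,000 ≤ ¥733,000, so full ¥94,000 applies
  Base: ¥712,000 − ¥94,000 = ¥618,000
  ¥618,000 × 24% = ¥148,320

Ordinary income tax:
  ¥30,000 × 8% = ¥2,400
  ¥192,000 × 15% = ¥28,800
  ¥308,500 × 21% = ¥64,785
  → ¥95,985
  Less jobs credit ¥64,000 → ¥31,985

Excess of minimum tax over ordinary income tax: ¥148,320 − ¥31,985 = ¥116,335.

¥116,335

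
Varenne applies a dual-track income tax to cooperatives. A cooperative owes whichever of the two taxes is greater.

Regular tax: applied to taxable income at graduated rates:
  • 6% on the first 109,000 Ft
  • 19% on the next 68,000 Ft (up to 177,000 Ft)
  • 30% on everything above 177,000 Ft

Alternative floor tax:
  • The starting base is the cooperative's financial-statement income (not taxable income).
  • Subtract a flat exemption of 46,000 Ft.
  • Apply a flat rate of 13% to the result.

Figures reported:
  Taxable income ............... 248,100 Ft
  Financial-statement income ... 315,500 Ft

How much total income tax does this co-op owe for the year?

Regular tax:
  109,000 Ft × 6% = 6,540 Ft
  68,000 Ft × 19% = 12,920 Ft
  71,100 Ft × 30% = 21,330 Ft
  → 40,790 Ft

Alternative floor tax:
  Base (financial-statement income): 315,500 Ft
  Less exemption 46,000 Ft → base 269,500 Ft
  269,500 Ft × 13% = 35,035 Ft

40,790 Ft > 35,035 Ft, so the regular tax governs.

40,790 Ft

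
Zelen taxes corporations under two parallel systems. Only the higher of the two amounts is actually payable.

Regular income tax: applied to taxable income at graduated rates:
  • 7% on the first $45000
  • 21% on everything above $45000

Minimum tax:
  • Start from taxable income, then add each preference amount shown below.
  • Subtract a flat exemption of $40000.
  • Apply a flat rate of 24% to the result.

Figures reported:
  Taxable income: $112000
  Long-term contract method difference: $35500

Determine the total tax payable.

Regular income tax:
  $45000 × 7% = $3150
  $67000 × 21% = $14070
  → $17220

Minimum tax:
  Adjusted income: $112000 + $35500 = $147500
  Less exemption $40000 → base $107500
  $107500 × 24% = $25800

$25800 > $17220, so the minimum tax is the binding amount.

$25800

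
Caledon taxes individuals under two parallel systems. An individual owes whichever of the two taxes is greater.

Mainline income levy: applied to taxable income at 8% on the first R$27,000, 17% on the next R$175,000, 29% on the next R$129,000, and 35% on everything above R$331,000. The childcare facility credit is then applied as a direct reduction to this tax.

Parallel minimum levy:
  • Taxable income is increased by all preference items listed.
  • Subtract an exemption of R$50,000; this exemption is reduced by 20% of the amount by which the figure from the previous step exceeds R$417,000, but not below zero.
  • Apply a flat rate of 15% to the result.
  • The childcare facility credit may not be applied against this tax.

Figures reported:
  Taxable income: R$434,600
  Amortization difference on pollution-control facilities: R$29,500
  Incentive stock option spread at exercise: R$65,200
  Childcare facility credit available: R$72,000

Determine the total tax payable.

R$75,264

Mainline income levy:
  R$27,000 × 8% = R$2,160
  R$175,000 × 17% = R$29,750
  R$129,000 × 29% = R$37,410
  R$103,600 × 35% = R$36,260
  → R$105,580
  Less childcare facility credit R$72,000 → R$33,580

Parallel minimum levy:
  Adjusted income: R$434,600 + R$29,500 + R$65,200 = R$529,300
  Exemption: R$50,000 − 20% × (R$529,300 − R$417,000) = R$50,000 − R$22,460 = R$27,540
  Base: R$529,300 − R$27,540 = R$501,760
  R$501,760 × 15% = R$75,264

R$75,264 > R$33,580, so the parallel minimum levy is the binding amount.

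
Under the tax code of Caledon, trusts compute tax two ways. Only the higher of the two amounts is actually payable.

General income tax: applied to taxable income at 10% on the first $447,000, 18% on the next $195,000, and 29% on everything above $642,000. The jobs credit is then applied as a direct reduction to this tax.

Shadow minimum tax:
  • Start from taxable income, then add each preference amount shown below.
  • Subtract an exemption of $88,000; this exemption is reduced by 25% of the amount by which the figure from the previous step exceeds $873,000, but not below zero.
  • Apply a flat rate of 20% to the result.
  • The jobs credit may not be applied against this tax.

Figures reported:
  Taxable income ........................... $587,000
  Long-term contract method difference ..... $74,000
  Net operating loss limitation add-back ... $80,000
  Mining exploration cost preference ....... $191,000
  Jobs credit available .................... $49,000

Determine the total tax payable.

$171,750

Shadow minimum tax:
  Adjusted income: $587,000 + $74,000 + $80,000 + $191,000 = $932,000
  Exemption: $88,000 − 25% × ($932,000 − $873,000) = $88,000 − $14,750 = $73,250
  Base: $932,000 − $73,250 = $858,750
  $858,750 × 20% = $171,750

General income tax:
  $447,000 × 10% = $44,700
  $140,000 × 18% = $25,200
  → $69,900
  Less jobs credit $49,000 → $20,900

$171,750 > $20,900, so the shadow minimum tax is the binding amount.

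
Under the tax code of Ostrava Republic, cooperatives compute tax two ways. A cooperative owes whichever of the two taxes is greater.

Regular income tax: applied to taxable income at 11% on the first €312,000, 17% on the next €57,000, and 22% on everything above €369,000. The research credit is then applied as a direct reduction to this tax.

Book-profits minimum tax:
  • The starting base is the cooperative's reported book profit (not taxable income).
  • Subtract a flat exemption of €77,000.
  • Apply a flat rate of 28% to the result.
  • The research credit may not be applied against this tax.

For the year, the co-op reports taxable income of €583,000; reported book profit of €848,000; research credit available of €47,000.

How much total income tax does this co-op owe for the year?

€215,880

Book-profits minimum tax:
  Base (reported book profit): €848,000
  Less exemption €77,000 → base €771,000
  €771,000 × 28% = €215,880

Regular income tax:
  €312,000 × 11% = €34,320
  €57,000 × 17% = €9,690
  €214,000 × 22% = €47,080
  → €91,090
  Less research credit €47,000 → €44,090

€215,880 > €44,090, so the book-profits minimum tax is the binding amount.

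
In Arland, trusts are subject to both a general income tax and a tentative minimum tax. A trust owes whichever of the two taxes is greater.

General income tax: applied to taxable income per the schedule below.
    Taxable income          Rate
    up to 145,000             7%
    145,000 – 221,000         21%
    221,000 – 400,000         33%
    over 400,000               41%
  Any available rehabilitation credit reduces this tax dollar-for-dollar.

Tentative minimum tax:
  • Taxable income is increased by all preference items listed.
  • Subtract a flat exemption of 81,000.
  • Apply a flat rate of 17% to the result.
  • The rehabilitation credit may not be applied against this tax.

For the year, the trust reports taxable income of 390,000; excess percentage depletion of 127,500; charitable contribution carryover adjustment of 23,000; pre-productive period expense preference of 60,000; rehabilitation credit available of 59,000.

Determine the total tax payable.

General income tax:
  145,000 × 7% = 10,150
  76,000 × 21% = 15,960
  169,000 × 33% = 55,770
  → 81,880
  Less rehabilitation credit 59,000 → 22,880

Tentative minimum tax:
  Adjusted income: 390,000 + 127,500 + 23,000 + 60,000 = 600,500
  Less exemption 81,000 → base 519,500
  519,500 × 17% = 88,315

88,315 > 22,880, so the tentative minimum tax is the binding amount.

88,315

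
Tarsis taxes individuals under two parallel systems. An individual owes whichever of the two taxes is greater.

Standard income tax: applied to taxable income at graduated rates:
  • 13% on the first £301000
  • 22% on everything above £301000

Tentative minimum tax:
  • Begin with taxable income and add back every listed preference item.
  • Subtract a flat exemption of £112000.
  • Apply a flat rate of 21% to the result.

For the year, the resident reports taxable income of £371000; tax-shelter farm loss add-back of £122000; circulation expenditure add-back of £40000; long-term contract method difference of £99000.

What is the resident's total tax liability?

£109200

Tentative minimum tax:
  Adjusted income: £371000 + £122000 + £40000 + £99000 = £632000
  Less exemption £112000 → base £520000
  £520000 × 21% = £109200

Standard income tax:
  £301000 × 13% = £39130
  £70000 × 22% = £15400
  → £54530

£109200 > £54530, so the tentative minimum tax is the binding amount.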